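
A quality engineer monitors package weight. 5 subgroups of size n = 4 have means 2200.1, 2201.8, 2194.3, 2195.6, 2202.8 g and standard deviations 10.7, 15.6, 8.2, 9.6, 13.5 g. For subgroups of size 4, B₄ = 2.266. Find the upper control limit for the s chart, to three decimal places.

s̄ = (10.7 + 15.6 + 8.2 + 9.6 + 13.5) / 5 = 11.5200
UCL_s = B₄·s̄ = 2.266 × 11.5200 = 26.1043

26.104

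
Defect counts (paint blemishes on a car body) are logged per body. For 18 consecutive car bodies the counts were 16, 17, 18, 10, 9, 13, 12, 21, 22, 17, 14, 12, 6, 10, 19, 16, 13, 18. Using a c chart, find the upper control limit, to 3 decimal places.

26.078

c̄ = (16 + 17 + 18 + 10 + 9 + 13 + 12 + 21 + 22 + 17 + 14 + 12 + 6 + 10 + 19 + 16 + 13 + 18) / 18 = 263 / 18 = 14.6111
UCL = c̄ + 3√c̄ = 14.6111 + 3 × √14.6111 = 14.6111 + 3 × 3.8224 = 26.0785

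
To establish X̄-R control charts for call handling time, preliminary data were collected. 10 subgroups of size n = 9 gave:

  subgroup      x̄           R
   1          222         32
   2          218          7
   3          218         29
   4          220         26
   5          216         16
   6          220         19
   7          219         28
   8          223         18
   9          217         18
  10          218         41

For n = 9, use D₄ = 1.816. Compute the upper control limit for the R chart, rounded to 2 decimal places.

R̄ = (32 + 7 + 29 + 26 + 16 + 19 + 28 + 18 + 18 + 41) / 10 = 234.0000 / 10 = 23.4000
UCL_R = D₄·R̄ = 1.816 × 23.4000 = 42.4944

42.49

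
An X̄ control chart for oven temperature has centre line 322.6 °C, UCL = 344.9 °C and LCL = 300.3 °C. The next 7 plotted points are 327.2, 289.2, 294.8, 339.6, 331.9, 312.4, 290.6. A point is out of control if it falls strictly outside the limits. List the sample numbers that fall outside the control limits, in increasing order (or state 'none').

Compare each point to [300.3, 344.9]: sample 2 = 289.2 < LCL; sample 3 = 294.8 < LCL; sample 7 = 290.6 < LCL.

2, 3, 7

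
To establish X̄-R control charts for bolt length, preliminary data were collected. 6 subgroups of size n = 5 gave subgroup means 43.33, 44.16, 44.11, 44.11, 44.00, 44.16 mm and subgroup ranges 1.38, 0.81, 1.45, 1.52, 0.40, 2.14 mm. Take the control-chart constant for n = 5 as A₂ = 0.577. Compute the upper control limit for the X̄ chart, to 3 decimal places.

X̄̄ = (43.33 + 44.16 + 44.11 + 44.11 + 44.00 + 44.16) / 6 = 263.8700 / 6 = 43.9783
R̄ = (1.38 + 0.81 + 1.45 + 1.52 + 0.40 + 2.14) / 6 = 7.7000 / 6 = 1.2833
UCL = X̄̄ + A₂·R̄ = 43.9783 + 0.577 × 1.2833 = 44.7188

44.719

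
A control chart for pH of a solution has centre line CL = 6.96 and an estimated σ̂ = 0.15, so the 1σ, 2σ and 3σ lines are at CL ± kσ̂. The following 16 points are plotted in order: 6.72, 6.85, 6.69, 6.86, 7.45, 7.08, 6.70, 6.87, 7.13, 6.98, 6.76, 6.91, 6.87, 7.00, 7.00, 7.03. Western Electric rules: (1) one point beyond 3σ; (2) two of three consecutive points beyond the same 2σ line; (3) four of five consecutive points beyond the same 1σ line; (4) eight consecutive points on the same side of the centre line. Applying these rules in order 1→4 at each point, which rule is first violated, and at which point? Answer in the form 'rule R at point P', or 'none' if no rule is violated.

Zone of each point (C = within 1σ̂, B = 1σ̂–2σ̂, A = 2σ̂–3σ̂, * = beyond 3σ̂; sign = side of CL): 1:-B, 2:-C, 3:-B, 4:-C, 5:+*, 6:+C, 7:-B, 8:-C, 9:+B, 10:+C, 11:-B, 12:-C, 13:-C, 14:+C, 15:+C, 16:+C
Rule 1 (one point beyond the 3σ limits) is satisfied at point 5.

rule 1 at point 5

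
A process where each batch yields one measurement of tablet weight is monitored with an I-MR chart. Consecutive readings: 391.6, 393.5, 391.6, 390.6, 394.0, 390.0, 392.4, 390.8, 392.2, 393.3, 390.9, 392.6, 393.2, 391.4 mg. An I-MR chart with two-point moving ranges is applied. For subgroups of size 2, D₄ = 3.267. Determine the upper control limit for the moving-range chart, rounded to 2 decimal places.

6.33

Moving ranges: 1.9, 1.9, 1.0, 3.4, 4.0, 2.4, 1.6, 1.4, 1.1, 2.4, 1.7, 0.6, 1.8; M̄R̄ = 25.2000 / 13 = 1.9385
UCL_MR = D₄·M̄R̄ = 3.267 × 1.9385 = 6.3330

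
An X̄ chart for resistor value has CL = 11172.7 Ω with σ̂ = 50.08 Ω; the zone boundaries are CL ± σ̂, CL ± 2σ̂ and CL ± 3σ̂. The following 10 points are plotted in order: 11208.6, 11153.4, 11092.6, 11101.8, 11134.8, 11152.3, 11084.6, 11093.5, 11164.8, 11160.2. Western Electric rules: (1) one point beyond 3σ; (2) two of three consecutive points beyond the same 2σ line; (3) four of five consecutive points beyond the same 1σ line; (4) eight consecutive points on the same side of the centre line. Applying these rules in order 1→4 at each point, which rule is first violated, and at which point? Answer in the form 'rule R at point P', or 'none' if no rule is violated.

Zone of each point (C = within 1σ̂, B = 1σ̂–2σ̂, A = 2σ̂–3σ̂, * = beyond 3σ̂; sign = side of CL): 1:+C, 2:-C, 3:-B, 4:-B, 5:-C, 6:-C, 7:-B, 8:-B, 9:-C, 10:-C
Rule 4 (eight consecutive points on the same side of the centre line) is satisfied at point 9.

rule 4 at point 9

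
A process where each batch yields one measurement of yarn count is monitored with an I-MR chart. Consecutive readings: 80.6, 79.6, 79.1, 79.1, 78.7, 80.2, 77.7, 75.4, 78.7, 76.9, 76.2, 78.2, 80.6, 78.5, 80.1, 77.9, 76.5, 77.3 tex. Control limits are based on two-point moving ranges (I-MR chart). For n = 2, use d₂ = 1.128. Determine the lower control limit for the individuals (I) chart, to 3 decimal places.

X̄ = (80.6 + 79.6 + 79.1 + 79.1 + 78.7 + 80.2 + 77.7 + 75.4 + 78.7 + 76.9 + 76.2 + 78.2 + 80.6 + 78.5 + 80.1 + 77.9 + 76.5 + 77.3) / 18 = 78.4056
Moving ranges: 1.0, 0.5, 0.0, 0.4, 1.5, 2.5, 2.3, 3.3, 1.8, 0.7, 2.0, 2.4, 2.1, 1.6, 2.2, 1.4, 0.8; M̄R̄ = 26.5000 / 17 = 1.5588
LCL = X̄ − 3·M̄R̄/d₂ = 78.4056 − 3 × 1.5588 / 1.128 = 74.2597

74.260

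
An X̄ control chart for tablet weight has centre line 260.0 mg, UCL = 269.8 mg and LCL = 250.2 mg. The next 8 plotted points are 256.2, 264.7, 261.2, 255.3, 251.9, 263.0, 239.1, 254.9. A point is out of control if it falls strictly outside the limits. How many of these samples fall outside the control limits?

Compare each point to [250.2, 269.8]: sample 7 = 239.1 < LCL.

1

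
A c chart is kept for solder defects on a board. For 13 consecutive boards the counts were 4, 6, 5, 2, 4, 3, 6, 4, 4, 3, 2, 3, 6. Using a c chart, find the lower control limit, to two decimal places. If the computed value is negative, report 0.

0.00

c̄ = (4 + 6 + 5 + 2 + 4 + 3 + 6 + 4 + 4 + 3 + 2 + 3 + 6) / 13 = 52 / 13 = 4.0000
LCL = c̄ − 3√c̄ = 4.0000 − 3 × 2.0000 = -2.0000 → 0 (cannot be negative)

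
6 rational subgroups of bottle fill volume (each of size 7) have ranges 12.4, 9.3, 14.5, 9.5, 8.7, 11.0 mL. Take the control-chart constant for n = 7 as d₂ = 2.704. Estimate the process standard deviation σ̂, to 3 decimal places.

4.031

R̄ = (12.4 + 9.3 + 14.5 + 9.5 + 8.7 + 11.0) / 6 = 10.9000
σ̂ = R̄ / d₂ = 10.9000 / 2.704 = 4.0311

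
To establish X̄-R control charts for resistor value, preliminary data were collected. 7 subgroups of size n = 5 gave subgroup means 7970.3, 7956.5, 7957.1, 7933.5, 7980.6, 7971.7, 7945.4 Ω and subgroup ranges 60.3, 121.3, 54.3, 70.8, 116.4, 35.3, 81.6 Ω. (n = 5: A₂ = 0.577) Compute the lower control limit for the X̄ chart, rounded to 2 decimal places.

X̄̄ = (7970.3 + 7956.5 + 7957.1 + 7933.5 + 7980.6 + 7971.7 + 7945.4) / 7 = 55715.1000 / 7 = 7959.3000
R̄ = (60.3 + 121.3 + 54.3 + 70.8 + 116.4 + 35.3 + 81.6) / 7 = 540.0000 / 7 = 77.1429
LCL = X̄̄ − A₂·R̄ = 7959.3000 − 0.577 × 77.1429 = 7914.7886

7914.79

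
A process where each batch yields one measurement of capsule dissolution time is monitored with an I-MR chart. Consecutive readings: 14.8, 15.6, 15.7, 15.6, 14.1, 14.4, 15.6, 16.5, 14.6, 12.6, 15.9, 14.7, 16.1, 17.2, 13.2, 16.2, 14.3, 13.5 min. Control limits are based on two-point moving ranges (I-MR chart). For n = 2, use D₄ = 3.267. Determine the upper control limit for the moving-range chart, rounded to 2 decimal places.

4.90

Moving ranges: 0.8, 0.1, 0.1, 1.5, 0.3, 1.2, 0.9, 1.9, 2.0, 3.3, 1.2, 1.4, 1.1, 4.0, 3.0, 1.9, 0.8; M̄R̄ = 25.5000 / 17 = 1.5000
UCL_MR = D₄·M̄R̄ = 3.267 × 1.5000 = 4.9005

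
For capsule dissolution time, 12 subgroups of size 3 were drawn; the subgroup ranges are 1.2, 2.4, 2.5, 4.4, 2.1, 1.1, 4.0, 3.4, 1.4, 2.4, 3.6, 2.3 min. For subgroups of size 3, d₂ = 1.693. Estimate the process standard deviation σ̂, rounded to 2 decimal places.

1.52

R̄ = (1.2 + 2.4 + 2.5 + 4.4 + 2.1 + 1.1 + 4.0 + 3.4 + 1.4 + 2.4 + 3.6 + 2.3) / 12 = 2.5667
σ̂ = R̄ / d₂ = 2.5667 / 1.693 = 1.5160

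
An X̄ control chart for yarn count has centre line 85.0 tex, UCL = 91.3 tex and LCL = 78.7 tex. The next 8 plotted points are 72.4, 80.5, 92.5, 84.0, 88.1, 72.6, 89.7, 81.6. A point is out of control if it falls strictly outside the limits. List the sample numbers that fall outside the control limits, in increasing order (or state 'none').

1, 3, 6

Compare each point to [78.7, 91.3]: sample 1 = 72.4 < LCL; sample 3 = 92.5 > UCL; sample 6 = 72.6 < LCL.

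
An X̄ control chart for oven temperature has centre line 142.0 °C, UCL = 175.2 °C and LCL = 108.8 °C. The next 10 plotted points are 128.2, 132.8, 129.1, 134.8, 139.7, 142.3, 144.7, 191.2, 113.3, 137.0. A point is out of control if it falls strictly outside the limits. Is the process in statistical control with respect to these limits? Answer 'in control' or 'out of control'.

Compare each point to [108.8, 175.2]: sample 8 = 191.2 > UCL.

out of control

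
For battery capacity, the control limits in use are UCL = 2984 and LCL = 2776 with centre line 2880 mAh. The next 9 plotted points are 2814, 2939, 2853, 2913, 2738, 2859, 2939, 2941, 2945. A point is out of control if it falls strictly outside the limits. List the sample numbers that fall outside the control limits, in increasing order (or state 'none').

Compare each point to [2776, 2984]: sample 5 = 2738 < LCL.

5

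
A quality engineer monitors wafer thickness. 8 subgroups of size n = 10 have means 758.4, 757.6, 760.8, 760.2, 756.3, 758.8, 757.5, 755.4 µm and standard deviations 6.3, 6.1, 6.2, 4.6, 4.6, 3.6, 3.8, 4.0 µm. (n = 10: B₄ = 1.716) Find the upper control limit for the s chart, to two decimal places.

8.41

s̄ = (6.3 + 6.1 + 6.2 + 4.6 + 4.6 + 3.6 + 3.8 + 4.0) / 8 = 4.9000
UCL_s = B₄·s̄ = 1.716 × 4.9000 = 8.4084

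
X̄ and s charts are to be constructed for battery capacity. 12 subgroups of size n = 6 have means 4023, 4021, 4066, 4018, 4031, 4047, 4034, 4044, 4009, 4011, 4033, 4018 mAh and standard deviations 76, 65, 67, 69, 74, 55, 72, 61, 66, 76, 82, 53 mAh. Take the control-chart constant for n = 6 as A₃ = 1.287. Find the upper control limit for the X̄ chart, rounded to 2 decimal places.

X̄̄ = (4023 + 4021 + 4066 + 4018 + 4031 + 4047 + 4034 + 4044 + 4009 + 4011 + 4033 + 4018) / 12 = 4029.5833
s̄ = (76 + 65 + 67 + 69 + 74 + 55 + 72 + 61 + 66 + 76 + 82 + 53) / 12 = 68.0000
UCL = X̄̄ + A₃·s̄ = 4029.5833 + 1.287 × 68.0000 = 4117.0993

4117.10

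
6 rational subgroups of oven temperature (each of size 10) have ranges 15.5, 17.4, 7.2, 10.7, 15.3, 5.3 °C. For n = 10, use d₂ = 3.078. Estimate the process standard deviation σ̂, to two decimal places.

R̄ = (15.5 + 17.4 + 7.2 + 10.7 + 15.3 + 5.3) / 6 = 11.9000
σ̂ = R̄ / d₂ = 11.9000 / 3.078 = 3.8661

3.87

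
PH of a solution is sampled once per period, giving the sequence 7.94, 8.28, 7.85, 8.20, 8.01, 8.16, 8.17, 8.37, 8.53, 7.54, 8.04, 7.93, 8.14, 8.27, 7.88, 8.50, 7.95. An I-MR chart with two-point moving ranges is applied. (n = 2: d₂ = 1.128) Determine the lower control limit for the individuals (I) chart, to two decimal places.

7.22

X̄ = (7.94 + 8.28 + 7.85 + 8.20 + 8.01 + 8.16 + 8.17 + 8.37 + 8.53 + 7.54 + 8.04 + 7.93 + 8.14 + 8.27 + 7.88 + 8.50 + 7.95) / 17 = 8.1035
Moving ranges: 0.34, 0.43, 0.35, 0.19, 0.15, 0.01, 0.20, 0.16, 0.99, 0.50, 0.11, 0.21, 0.13, 0.39, 0.62, 0.55; M̄R̄ = 5.3300 / 16 = 0.3331
LCL = X̄ − 3·M̄R̄/d₂ = 8.1035 − 3 × 0.3331 / 1.128 = 7.2176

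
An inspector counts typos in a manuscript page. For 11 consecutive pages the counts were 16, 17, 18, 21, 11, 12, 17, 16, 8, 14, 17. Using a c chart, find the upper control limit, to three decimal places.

26.871

c̄ = (16 + 17 + 18 + 21 + 11 + 12 + 17 + 16 + 8 + 14 + 17) / 11 = 167 / 11 = 15.1818
UCL = c̄ + 3√c̄ = 15.1818 + 3 × √15.1818 = 15.1818 + 3 × 3.8964 = 26.8710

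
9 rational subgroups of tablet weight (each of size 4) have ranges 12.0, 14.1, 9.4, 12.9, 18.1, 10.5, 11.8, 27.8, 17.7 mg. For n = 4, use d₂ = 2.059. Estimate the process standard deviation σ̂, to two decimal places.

7.25

R̄ = (12.0 + 14.1 + 9.4 + 12.9 + 18.1 + 10.5 + 11.8 + 27.8 + 17.7) / 9 = 14.9222
σ̂ = R̄ / d₂ = 14.9222 / 2.059 = 7.2473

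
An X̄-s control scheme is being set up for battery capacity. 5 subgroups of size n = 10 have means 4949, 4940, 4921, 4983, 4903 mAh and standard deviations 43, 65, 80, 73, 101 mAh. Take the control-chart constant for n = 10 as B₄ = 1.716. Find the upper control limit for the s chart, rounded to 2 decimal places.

s̄ = (43 + 65 + 80 + 73 + 101) / 5 = 72.4000
UCL_s = B₄·s̄ = 1.716 × 72.4000 = 124.2384

124.24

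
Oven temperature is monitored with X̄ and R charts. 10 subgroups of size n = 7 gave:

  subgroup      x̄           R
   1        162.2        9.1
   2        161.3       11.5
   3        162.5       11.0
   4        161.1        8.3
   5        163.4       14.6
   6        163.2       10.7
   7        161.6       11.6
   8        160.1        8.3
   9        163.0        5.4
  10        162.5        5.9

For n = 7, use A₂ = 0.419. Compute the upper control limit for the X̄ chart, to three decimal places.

166.129

X̄̄ = (162.2 + 161.3 + 162.5 + 161.1 + 163.4 + 163.2 + 161.6 + 160.1 + 163.0 + 162.5) / 10 = 1620.9000 / 10 = 162.0900
R̄ = (9.1 + 11.5 + 11.0 + 8.3 + 14.6 + 10.7 + 11.6 + 8.3 + 5.4 + 5.9) / 10 = 96.4000 / 10 = 9.6400
UCL = X̄̄ + A₂·R̄ = 162.0900 + 0.419 × 9.6400 = 166.1292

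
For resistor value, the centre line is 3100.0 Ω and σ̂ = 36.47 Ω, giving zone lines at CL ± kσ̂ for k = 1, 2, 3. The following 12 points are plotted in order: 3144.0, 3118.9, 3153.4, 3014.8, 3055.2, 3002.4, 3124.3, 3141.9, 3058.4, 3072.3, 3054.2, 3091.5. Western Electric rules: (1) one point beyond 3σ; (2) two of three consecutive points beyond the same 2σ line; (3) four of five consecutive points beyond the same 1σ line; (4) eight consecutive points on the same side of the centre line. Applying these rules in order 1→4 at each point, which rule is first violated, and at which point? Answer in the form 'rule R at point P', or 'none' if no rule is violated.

rule 2 at point 6

Zone of each point (C = within 1σ̂, B = 1σ̂–2σ̂, A = 2σ̂–3σ̂, * = beyond 3σ̂; sign = side of CL): 1:+B, 2:+C, 3:+B, 4:-A, 5:-B, 6:-A, 7:+C, 8:+B, 9:-B, 10:-C, 11:-B, 12:-C
Rule 2 (two of three consecutive points beyond the same 2σ limit) is satisfied at point 6.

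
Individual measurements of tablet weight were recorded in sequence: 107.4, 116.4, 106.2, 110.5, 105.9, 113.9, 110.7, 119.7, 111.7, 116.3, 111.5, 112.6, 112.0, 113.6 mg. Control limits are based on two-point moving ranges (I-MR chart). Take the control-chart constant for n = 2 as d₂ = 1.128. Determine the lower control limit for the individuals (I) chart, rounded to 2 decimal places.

X̄ = (107.4 + 116.4 + 106.2 + 110.5 + 105.9 + 113.9 + 110.7 + 119.7 + 111.7 + 116.3 + 111.5 + 112.6 + 112.0 + 113.6) / 14 = 112.0286
Moving ranges: 9.0, 10.2, 4.3, 4.6, 8.0, 3.2, 9.0, 8.0, 4.6, 4.8, 1.1, 0.6, 1.6; M̄R̄ = 69.0000 / 13 = 5.3077
LCL = X̄ − 3·M̄R̄/d₂ = 112.0286 − 3 × 5.3077 / 1.128 = 97.9124

97.91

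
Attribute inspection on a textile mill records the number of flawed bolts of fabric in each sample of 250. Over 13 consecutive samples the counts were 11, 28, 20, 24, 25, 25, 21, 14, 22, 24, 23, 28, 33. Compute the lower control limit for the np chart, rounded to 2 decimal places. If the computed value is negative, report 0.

9.23

p̄ = Σdᵢ / (k·n) = 298 / (13 × 250) = 0.09169
LCL = np̄ − 3·√(np̄(1−p̄)) = 22.9231 − 3 × 4.5630 = 9.2340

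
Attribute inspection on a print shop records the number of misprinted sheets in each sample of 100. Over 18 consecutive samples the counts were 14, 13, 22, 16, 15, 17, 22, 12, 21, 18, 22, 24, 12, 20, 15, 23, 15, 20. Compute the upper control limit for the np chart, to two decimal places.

p̄ = Σdᵢ / (k·n) = 321 / (18 × 100) = 0.17833
UCL = np̄ + 3·√(np̄(1−p̄)) = 17.8333 + 3 × √(17.8333×0.82167) = 17.8333 + 3 × 3.8279 = 29.3171

29.32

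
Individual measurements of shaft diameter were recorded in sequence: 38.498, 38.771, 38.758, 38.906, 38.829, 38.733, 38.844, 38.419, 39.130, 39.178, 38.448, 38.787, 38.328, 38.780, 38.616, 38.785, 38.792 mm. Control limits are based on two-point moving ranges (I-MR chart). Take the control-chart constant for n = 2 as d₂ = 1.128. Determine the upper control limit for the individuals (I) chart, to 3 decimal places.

X̄ = (38.498 + 38.771 + 38.758 + 38.906 + 38.829 + 38.733 + 38.844 + 38.419 + 39.130 + 39.178 + 38.448 + 38.787 + 38.328 + 38.780 + 38.616 + 38.785 + 38.792) / 17 = 38.7413
Moving ranges: 0.273, 0.013, 0.148, 0.077, 0.096, 0.111, 0.425, 0.711, 0.048, 0.730, 0.339, 0.459, 0.452, 0.164, 0.169, 0.007; M̄R̄ = 4.2220 / 16 = 0.2639
UCL = X̄ + 3·M̄R̄/d₂ = 38.7413 + 3 × 0.2639 / 1.128 = 39.4431

39.443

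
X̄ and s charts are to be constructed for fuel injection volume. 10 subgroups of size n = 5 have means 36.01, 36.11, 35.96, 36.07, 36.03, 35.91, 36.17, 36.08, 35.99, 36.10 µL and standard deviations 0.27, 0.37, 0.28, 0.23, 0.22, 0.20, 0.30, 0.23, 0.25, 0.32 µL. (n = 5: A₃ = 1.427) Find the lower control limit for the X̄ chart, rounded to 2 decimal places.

X̄̄ = (36.01 + 36.11 + 35.96 + 36.07 + 36.03 + 35.91 + 36.17 + 36.08 + 35.99 + 36.10) / 10 = 36.0430
s̄ = (0.27 + 0.37 + 0.28 + 0.23 + 0.22 + 0.20 + 0.30 + 0.23 + 0.25 + 0.32) / 10 = 0.2670
LCL = X̄̄ − A₃·s̄ = 36.0430 − 1.427 × 0.2670 = 35.6620

35.66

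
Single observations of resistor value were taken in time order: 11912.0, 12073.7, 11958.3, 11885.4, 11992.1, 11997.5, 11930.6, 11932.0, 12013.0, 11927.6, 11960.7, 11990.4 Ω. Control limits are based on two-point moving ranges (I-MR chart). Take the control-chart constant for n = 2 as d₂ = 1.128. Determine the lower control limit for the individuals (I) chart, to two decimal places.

11780.79

X̄ = (11912.0 + 12073.7 + 11958.3 + 11885.4 + 11992.1 + 11997.5 + 11930.6 + 11932.0 + 12013.0 + 11927.6 + 11960.7 + 11990.4) / 12 = 11964.4417
Moving ranges: 161.7, 115.4, 72.9, 106.7, 5.4, 66.9, 1.4, 81.0, 85.4, 33.1, 29.7; M̄R̄ = 759.6000 / 11 = 69.0545
LCL = X̄ − 3·M̄R̄/d₂ = 11964.4417 − 3 × 69.0545 / 1.128 = 11780.7860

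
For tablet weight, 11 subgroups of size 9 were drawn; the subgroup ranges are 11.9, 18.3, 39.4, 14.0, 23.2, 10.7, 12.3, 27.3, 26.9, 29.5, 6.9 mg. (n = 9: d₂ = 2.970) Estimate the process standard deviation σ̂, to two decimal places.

R̄ = (11.9 + 18.3 + 39.4 + 14.0 + 23.2 + 10.7 + 12.3 + 27.3 + 26.9 + 29.5 + 6.9) / 11 = 20.0364
σ̂ = R̄ / d₂ = 20.0364 / 2.970 = 6.7463

6.75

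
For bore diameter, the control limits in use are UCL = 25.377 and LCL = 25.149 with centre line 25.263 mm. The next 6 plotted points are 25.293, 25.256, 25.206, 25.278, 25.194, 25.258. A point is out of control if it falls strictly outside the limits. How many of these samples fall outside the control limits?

All 6 points lie within [25.149, 25.377].

0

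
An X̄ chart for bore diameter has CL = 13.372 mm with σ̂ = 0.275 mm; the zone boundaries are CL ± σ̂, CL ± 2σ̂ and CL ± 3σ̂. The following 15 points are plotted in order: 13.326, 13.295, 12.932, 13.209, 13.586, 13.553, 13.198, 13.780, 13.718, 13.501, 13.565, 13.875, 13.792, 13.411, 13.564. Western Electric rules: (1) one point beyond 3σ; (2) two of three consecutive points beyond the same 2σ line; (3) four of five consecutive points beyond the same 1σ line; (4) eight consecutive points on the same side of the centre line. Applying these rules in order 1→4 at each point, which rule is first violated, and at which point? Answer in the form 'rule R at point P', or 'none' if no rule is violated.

rule 4 at point 15

Zone of each point (C = within 1σ̂, B = 1σ̂–2σ̂, A = 2σ̂–3σ̂, * = beyond 3σ̂; sign = side of CL): 1:-C, 2:-C, 3:-B, 4:-C, 5:+C, 6:+C, 7:-C, 8:+B, 9:+B, 10:+C, 11:+C, 12:+B, 13:+B, 14:+C, 15:+C
Rule 4 (eight consecutive points on the same side of the centre line) is satisfied at point 15.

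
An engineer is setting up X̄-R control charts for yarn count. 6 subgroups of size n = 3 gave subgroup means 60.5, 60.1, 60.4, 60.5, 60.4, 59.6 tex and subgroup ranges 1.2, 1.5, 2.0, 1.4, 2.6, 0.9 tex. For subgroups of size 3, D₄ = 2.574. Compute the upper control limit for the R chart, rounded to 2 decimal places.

4.12

R̄ = (1.2 + 1.5 + 2.0 + 1.4 + 2.6 + 0.9) / 6 = 9.6000 / 6 = 1.6000
UCL_R = D₄·R̄ = 2.574 × 1.6000 = 4.1184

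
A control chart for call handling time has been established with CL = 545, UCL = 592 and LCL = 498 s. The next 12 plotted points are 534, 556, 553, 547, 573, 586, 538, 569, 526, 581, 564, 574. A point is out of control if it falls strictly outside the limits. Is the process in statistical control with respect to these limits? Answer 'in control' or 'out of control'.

in control

All 12 points lie within [498, 592].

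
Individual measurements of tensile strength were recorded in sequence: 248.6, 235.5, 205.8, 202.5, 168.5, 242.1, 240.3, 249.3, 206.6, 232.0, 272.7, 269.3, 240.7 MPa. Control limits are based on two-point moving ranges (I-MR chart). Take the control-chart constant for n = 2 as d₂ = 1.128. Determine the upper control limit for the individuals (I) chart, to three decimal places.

X̄ = (248.6 + 235.5 + 205.8 + 202.5 + 168.5 + 242.1 + 240.3 + 249.3 + 206.6 + 232.0 + 272.7 + 269.3 + 240.7) / 13 = 231.8385
Moving ranges: 13.1, 29.7, 3.3, 34.0, 73.6, 1.8, 9.0, 42.7, 25.4, 40.7, 3.4, 28.6; M̄R̄ = 305.3000 / 12 = 25.4417
UCL = X̄ + 3·M̄R̄/d₂ = 231.8385 + 3 × 25.4417 / 1.128 = 299.5025

299.502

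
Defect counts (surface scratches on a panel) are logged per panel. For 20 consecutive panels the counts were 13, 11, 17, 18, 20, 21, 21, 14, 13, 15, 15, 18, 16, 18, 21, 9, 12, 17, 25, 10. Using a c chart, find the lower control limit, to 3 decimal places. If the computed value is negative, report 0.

4.125

c̄ = (13 + 11 + 17 + 18 + 20 + 21 + 21 + 14 + 13 + 15 + 15 + 18 + 16 + 18 + 21 + 9 + 12 + 17 + 25 + 10) / 20 = 324 / 20 = 16.2000
LCL = c̄ − 3√c̄ = 16.2000 − 3 × 4.0249 = 4.1252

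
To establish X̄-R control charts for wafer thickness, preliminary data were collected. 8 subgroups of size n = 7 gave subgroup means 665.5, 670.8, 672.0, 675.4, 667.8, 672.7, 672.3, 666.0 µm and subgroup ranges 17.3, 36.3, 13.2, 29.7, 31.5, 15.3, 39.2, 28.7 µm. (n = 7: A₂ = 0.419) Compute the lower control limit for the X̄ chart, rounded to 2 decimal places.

659.25

X̄̄ = (665.5 + 670.8 + 672.0 + 675.4 + 667.8 + 672.7 + 672.3 + 666.0) / 8 = 5362.5000 / 8 = 670.3125
R̄ = (17.3 + 36.3 + 13.2 + 29.7 + 31.5 + 15.3 + 39.2 + 28.7) / 8 = 211.2000 / 8 = 26.4000
LCL = X̄̄ − A₂·R̄ = 670.3125 − 0.419 × 26.4000 = 659.2509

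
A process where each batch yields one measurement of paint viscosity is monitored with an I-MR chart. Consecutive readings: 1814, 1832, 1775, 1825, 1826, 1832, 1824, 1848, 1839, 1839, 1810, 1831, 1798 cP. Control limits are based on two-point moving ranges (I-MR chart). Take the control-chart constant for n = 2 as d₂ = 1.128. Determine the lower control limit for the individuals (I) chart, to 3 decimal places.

X̄ = (1814 + 1832 + 1775 + 1825 + 1826 + 1832 + 1824 + 1848 + 1839 + 1839 + 1810 + 1831 + 1798) / 13 = 1822.5385
Moving ranges: 18, 57, 50, 1, 6, 8, 24, 9, 0, 29, 21, 33; M̄R̄ = 256.0000 / 12 = 21.3333
LCL = X̄ − 3·M̄R̄/d₂ = 1822.5385 − 3 × 21.3333 / 1.128 = 1765.8009

1765.801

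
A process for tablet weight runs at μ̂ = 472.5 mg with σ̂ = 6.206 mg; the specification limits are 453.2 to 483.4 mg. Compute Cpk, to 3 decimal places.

0.585

Cpu = (USL − μ̂) / (3σ̂) = (483.4 − 472.5) / (3 × 6.206) = 0.5855; Cpl = (μ̂ − LSL) / (3σ̂) = (472.5 − 453.2) / (3 × 6.206) = 1.0366; Cpk = min(Cpu, Cpl) = 0.5855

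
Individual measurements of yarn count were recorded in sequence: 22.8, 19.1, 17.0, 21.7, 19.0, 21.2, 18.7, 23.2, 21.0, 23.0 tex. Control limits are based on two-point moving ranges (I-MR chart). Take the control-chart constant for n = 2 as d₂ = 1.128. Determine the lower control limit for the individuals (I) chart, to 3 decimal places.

X̄ = (22.8 + 19.1 + 17.0 + 21.7 + 19.0 + 21.2 + 18.7 + 23.2 + 21.0 + 23.0) / 10 = 20.6700
Moving ranges: 3.7, 2.1, 4.7, 2.7, 2.2, 2.5, 4.5, 2.2, 2.0; M̄R̄ = 26.6000 / 9 = 2.9556
LCL = X̄ − 3·M̄R̄/d₂ = 20.6700 − 3 × 2.9556 / 1.128 = 12.8095

12.809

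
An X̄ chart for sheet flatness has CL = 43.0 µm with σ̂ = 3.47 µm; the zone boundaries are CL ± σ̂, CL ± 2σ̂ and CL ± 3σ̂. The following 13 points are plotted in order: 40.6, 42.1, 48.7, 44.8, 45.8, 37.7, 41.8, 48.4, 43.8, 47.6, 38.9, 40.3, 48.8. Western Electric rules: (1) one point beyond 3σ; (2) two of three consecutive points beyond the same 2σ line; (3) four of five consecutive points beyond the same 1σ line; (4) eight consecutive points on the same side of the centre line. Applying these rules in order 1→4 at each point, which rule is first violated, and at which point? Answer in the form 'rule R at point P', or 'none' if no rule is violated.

Zone of each point (C = within 1σ̂, B = 1σ̂–2σ̂, A = 2σ̂–3σ̂, * = beyond 3σ̂; sign = side of CL): 1:-C, 2:-C, 3:+B, 4:+C, 5:+C, 6:-B, 7:-C, 8:+B, 9:+C, 10:+B, 11:-B, 12:-C, 13:+B
No rule fires across all 13 points.

none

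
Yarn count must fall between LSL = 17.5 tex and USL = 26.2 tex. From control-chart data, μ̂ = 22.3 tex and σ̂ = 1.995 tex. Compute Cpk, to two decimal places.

0.65

Cpu = (USL − μ̂) / (3σ̂) = (26.2 − 22.3) / (3 × 1.995) = 0.6516; Cpl = (μ̂ − LSL) / (3σ̂) = (22.3 − 17.5) / (3 × 1.995) = 0.8020; Cpk = min(Cpu, Cpl) = 0.6516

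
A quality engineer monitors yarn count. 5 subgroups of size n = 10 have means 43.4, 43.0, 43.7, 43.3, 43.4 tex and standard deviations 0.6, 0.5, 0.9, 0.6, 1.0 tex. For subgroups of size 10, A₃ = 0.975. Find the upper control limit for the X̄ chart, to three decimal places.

X̄̄ = (43.4 + 43.0 + 43.7 + 43.3 + 43.4) / 5 = 43.3600
s̄ = (0.6 + 0.5 + 0.9 + 0.6 + 1.0) / 5 = 0.7200
UCL = X̄̄ + A₃·s̄ = 43.3600 + 0.975 × 0.7200 = 44.0620

44.062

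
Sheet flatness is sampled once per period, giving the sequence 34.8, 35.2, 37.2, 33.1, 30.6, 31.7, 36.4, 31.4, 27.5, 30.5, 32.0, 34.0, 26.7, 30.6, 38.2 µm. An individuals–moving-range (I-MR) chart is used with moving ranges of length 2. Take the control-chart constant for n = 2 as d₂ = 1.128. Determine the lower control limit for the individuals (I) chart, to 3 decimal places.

23.351

X̄ = (34.8 + 35.2 + 37.2 + 33.1 + 30.6 + 31.7 + 36.4 + 31.4 + 27.5 + 30.5 + 32.0 + 34.0 + 26.7 + 30.6 + 38.2) / 15 = 32.6600
Moving ranges: 0.4, 2.0, 4.1, 2.5, 1.1, 4.7, 5.0, 3.9, 3.0, 1.5, 2.0, 7.3, 3.9, 7.6; M̄R̄ = 49.0000 / 14 = 3.5000
LCL = X̄ − 3·M̄R̄/d₂ = 32.6600 − 3 × 3.5000 / 1.128 = 23.3515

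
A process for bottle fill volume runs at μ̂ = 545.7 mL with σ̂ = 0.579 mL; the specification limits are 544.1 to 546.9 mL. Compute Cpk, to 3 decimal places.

Cpu = (USL − μ̂) / (3σ̂) = (546.9 − 545.7) / (3 × 0.579) = 0.6908; Cpl = (μ̂ − LSL) / (3σ̂) = (545.7 − 544.1) / (3 × 0.579) = 0.9211; Cpk = min(Cpu, Cpl) = 0.6908

0.691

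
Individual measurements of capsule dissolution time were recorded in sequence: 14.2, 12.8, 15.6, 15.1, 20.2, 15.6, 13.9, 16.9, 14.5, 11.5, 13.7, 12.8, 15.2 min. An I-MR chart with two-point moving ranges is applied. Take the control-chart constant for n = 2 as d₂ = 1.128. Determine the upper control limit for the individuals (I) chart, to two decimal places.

21.42

X̄ = (14.2 + 12.8 + 15.6 + 15.1 + 20.2 + 15.6 + 13.9 + 16.9 + 14.5 + 11.5 + 13.7 + 12.8 + 15.2) / 13 = 14.7692
Moving ranges: 1.4, 2.8, 0.5, 5.1, 4.6, 1.7, 3.0, 2.4, 3.0, 2.2, 0.9, 2.4; M̄R̄ = 30.0000 / 12 = 2.5000
UCL = X̄ + 3·M̄R̄/d₂ = 14.7692 + 3 × 2.5000 / 1.128 = 21.4182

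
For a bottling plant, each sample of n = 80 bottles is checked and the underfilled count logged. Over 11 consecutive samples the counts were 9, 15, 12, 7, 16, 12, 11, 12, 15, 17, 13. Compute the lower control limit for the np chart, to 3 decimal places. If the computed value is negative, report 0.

p̄ = Σdᵢ / (k·n) = 139 / (11 × 80) = 0.15795
LCL = np̄ − 3·√(np̄(1−p̄)) = 12.6364 − 3 × 3.2620 = 2.8505

2.850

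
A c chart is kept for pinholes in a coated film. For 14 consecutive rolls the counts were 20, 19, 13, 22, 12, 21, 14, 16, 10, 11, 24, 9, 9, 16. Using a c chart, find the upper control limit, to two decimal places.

c̄ = (20 + 19 + 13 + 22 + 12 + 21 + 14 + 16 + 10 + 11 + 24 + 9 + 9 + 16) / 14 = 216 / 14 = 15.4286
UCL = c̄ + 3√c̄ = 15.4286 + 3 × √15.4286 = 15.4286 + 3 × 3.9279 = 27.2123

27.21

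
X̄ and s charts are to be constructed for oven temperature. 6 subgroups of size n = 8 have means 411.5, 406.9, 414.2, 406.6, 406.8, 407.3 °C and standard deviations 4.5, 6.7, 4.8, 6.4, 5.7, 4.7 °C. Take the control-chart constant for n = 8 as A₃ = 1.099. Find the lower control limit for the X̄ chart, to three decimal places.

402.875

X̄̄ = (411.5 + 406.9 + 414.2 + 406.6 + 406.8 + 407.3) / 6 = 408.8833
s̄ = (4.5 + 6.7 + 4.8 + 6.4 + 5.7 + 4.7) / 6 = 5.4667
LCL = X̄̄ − A₃·s̄ = 408.8833 − 1.099 × 5.4667 = 402.8755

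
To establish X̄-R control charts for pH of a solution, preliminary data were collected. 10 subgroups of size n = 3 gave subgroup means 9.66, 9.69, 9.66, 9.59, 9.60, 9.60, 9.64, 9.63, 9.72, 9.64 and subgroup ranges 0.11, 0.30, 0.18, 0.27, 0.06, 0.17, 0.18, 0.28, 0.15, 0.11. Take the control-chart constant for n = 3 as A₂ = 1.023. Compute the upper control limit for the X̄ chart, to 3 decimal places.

X̄̄ = (9.66 + 9.69 + 9.66 + 9.59 + 9.60 + 9.60 + 9.64 + 9.63 + 9.72 + 9.64) / 10 = 96.4300 / 10 = 9.6430
R̄ = (0.11 + 0.30 + 0.18 + 0.27 + 0.06 + 0.17 + 0.18 + 0.28 + 0.15 + 0.11) / 10 = 1.8100 / 10 = 0.1810
UCL = X̄̄ + A₂·R̄ = 9.6430 + 1.023 × 0.1810 = 9.8282

9.828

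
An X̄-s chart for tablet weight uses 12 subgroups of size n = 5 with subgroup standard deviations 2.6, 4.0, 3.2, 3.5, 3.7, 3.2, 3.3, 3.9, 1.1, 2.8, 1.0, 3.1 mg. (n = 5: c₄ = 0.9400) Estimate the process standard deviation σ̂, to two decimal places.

s̄ = (2.6 + 4.0 + 3.2 + 3.5 + 3.7 + 3.2 + 3.3 + 3.9 + 1.1 + 2.8 + 1.0 + 3.1) / 12 = 2.9500
σ̂ = s̄ / c₄ = 2.9500 / 0.9400 = 3.1383

3.14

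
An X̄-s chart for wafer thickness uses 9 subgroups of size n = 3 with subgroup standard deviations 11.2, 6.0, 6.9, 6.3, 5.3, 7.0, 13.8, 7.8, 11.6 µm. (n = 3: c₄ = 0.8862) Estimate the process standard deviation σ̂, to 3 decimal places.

s̄ = (11.2 + 6.0 + 6.9 + 6.3 + 5.3 + 7.0 + 13.8 + 7.8 + 11.6) / 9 = 8.4333
σ̂ = s̄ / c₄ = 8.4333 / 0.8862 = 9.5163

9.516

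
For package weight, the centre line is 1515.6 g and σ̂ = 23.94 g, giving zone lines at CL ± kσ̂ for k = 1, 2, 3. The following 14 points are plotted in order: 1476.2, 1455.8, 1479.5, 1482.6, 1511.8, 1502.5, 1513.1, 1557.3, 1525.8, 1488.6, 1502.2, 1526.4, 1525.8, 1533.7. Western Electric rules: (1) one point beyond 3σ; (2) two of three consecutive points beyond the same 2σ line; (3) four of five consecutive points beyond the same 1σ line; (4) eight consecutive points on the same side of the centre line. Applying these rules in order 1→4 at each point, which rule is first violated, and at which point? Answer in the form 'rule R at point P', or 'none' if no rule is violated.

rule 3 at point 4

Zone of each point (C = within 1σ̂, B = 1σ̂–2σ̂, A = 2σ̂–3σ̂, * = beyond 3σ̂; sign = side of CL): 1:-B, 2:-A, 3:-B, 4:-B, 5:-C, 6:-C, 7:-C, 8:+B, 9:+C, 10:-B, 11:-C, 12:+C, 13:+C, 14:+C
Rule 3 (four of five consecutive points beyond the same 1σ limit) is satisfied at point 4.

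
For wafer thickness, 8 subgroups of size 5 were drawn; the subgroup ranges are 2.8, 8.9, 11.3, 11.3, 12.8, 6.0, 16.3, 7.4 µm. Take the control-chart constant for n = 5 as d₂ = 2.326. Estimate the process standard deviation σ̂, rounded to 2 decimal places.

4.13

R̄ = (2.8 + 8.9 + 11.3 + 11.3 + 12.8 + 6.0 + 16.3 + 7.4) / 8 = 9.6000
σ̂ = R̄ / d₂ = 9.6000 / 2.326 = 4.1273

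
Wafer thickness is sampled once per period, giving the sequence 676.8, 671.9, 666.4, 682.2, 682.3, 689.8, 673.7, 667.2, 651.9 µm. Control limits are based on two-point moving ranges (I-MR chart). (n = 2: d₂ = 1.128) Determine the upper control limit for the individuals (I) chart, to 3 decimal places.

X̄ = (676.8 + 671.9 + 666.4 + 682.2 + 682.3 + 689.8 + 673.7 + 667.2 + 651.9) / 9 = 673.5778
Moving ranges: 4.9, 5.5, 15.8, 0.1, 7.5, 16.1, 6.5, 15.3; M̄R̄ = 71.7000 / 8 = 8.9625
UCL = X̄ + 3·M̄R̄/d₂ = 673.5778 + 3 × 8.9625 / 1.128 = 697.4142

697.414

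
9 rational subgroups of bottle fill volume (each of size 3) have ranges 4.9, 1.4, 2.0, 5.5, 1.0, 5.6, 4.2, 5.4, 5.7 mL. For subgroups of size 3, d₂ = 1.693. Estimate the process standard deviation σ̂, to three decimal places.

2.343

R̄ = (4.9 + 1.4 + 2.0 + 5.5 + 1.0 + 5.6 + 4.2 + 5.4 + 5.7) / 9 = 3.9667
σ̂ = R̄ / d₂ = 3.9667 / 1.693 = 2.3430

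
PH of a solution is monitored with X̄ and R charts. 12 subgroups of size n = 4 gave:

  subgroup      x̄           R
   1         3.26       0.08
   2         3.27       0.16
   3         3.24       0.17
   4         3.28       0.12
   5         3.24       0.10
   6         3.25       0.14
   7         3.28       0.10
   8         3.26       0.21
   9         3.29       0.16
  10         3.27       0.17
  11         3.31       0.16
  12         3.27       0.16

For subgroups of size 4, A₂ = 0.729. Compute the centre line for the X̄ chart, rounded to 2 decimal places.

3.27

X̄̄ = (3.26 + 3.27 + 3.24 + 3.28 + 3.24 + 3.25 + 3.28 + 3.26 + 3.29 + 3.27 + 3.31 + 3.27) / 12 = 39.2200 / 12 = 3.2683
CL = X̄̄ = 3.2683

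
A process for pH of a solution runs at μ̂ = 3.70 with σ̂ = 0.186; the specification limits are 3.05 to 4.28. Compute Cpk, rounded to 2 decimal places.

1.04

Cpu = (USL − μ̂) / (3σ̂) = (4.28 − 3.70) / (3 × 0.186) = 1.0394; Cpl = (μ̂ − LSL) / (3σ̂) = (3.70 − 3.05) / (3 × 0.186) = 1.1649; Cpk = min(Cpu, Cpl) = 1.0394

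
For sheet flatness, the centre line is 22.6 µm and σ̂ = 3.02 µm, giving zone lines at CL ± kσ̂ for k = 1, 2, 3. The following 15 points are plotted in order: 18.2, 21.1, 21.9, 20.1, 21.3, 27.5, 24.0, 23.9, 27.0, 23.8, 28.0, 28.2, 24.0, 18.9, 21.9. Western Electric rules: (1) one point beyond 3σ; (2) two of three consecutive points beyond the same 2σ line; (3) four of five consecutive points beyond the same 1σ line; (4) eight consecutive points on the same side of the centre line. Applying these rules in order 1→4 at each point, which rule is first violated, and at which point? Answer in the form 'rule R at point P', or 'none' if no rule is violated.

Zone of each point (C = within 1σ̂, B = 1σ̂–2σ̂, A = 2σ̂–3σ̂, * = beyond 3σ̂; sign = side of CL): 1:-B, 2:-C, 3:-C, 4:-C, 5:-C, 6:+B, 7:+C, 8:+C, 9:+B, 10:+C, 11:+B, 12:+B, 13:+C, 14:-B, 15:-C
Rule 4 (eight consecutive points on the same side of the centre line) is satisfied at point 13.

rule 4 at point 13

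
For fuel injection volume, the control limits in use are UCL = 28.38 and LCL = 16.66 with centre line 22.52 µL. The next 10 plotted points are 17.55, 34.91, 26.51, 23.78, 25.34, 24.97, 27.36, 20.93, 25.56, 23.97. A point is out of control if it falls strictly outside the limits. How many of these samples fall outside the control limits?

Compare each point to [16.66, 28.38]: sample 2 = 34.91 > UCL.

1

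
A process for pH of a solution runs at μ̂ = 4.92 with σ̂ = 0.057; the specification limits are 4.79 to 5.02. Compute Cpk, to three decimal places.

Cpu = (USL − μ̂) / (3σ̂) = (5.02 − 4.92) / (3 × 0.057) = 0.5848; Cpl = (μ̂ − LSL) / (3σ̂) = (4.92 − 4.79) / (3 × 0.057) = 0.7602; Cpk = min(Cpu, Cpl) = 0.5848

0.585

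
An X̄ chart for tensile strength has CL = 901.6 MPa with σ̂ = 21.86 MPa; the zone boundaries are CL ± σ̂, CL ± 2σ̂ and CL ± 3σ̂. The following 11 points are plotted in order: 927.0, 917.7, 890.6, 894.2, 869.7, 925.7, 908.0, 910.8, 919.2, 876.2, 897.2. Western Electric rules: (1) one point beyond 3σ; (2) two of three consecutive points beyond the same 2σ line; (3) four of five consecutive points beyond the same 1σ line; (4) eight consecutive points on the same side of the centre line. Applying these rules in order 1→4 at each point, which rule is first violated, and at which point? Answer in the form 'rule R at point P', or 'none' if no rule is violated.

none

Zone of each point (C = within 1σ̂, B = 1σ̂–2σ̂, A = 2σ̂–3σ̂, * = beyond 3σ̂; sign = side of CL): 1:+B, 2:+C, 3:-C, 4:-C, 5:-B, 6:+B, 7:+C, 8:+C, 9:+C, 10:-B, 11:-C
No rule fires across all 11 points.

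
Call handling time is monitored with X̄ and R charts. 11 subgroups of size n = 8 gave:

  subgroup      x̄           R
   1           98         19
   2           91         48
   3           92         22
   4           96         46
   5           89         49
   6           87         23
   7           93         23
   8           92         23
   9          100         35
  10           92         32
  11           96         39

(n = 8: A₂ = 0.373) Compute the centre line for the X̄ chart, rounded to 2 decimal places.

X̄̄ = (98 + 91 + 92 + 96 + 89 + 87 + 93 + 92 + 100 + 92 + 96) / 11 = 1026.0000 / 11 = 93.2727
CL = X̄̄ = 93.2727

93.27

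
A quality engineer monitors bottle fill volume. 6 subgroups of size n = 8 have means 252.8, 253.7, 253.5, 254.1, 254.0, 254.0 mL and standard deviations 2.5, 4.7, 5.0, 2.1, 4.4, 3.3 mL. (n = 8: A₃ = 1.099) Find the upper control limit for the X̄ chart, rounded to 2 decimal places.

257.71

X̄̄ = (252.8 + 253.7 + 253.5 + 254.1 + 254.0 + 254.0) / 6 = 253.6833
s̄ = (2.5 + 4.7 + 5.0 + 2.1 + 4.4 + 3.3) / 6 = 3.6667
UCL = X̄̄ + A₃·s̄ = 253.6833 + 1.099 × 3.6667 = 257.7130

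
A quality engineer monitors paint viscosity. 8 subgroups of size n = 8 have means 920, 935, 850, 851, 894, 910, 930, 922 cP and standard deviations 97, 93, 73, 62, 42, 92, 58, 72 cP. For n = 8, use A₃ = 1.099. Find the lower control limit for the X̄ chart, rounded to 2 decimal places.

820.59

X̄̄ = (920 + 935 + 850 + 851 + 894 + 910 + 930 + 922) / 8 = 901.5000
s̄ = (97 + 93 + 73 + 62 + 42 + 92 + 58 + 72) / 8 = 73.6250
LCL = X̄̄ − A₃·s̄ = 901.5000 − 1.099 × 73.6250 = 820.5861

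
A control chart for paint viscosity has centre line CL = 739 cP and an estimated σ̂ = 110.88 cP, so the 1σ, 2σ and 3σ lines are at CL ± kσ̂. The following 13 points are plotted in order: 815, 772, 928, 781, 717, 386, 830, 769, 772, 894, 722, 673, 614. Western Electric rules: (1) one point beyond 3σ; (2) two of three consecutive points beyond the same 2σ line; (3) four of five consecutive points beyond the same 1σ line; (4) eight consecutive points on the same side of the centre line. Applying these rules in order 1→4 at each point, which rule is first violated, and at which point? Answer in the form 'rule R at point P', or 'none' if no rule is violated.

Zone of each point (C = within 1σ̂, B = 1σ̂–2σ̂, A = 2σ̂–3σ̂, * = beyond 3σ̂; sign = side of CL): 1:+C, 2:+C, 3:+B, 4:+C, 5:-C, 6:-*, 7:+C, 8:+C, 9:+C, 10:+B, 11:-C, 12:-C, 13:-B
Rule 1 (one point beyond the 3σ limits) is satisfied at point 6.

rule 1 at point 6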